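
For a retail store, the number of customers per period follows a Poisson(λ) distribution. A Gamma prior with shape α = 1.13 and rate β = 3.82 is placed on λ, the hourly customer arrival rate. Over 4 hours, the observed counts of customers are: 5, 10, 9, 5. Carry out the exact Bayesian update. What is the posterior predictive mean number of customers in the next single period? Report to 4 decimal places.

3.8529

With a Gamma(shape α, rate β) prior, the Poisson likelihood is conjugate: the posterior is Gamma(α + ΣXᵢ, β + n).
Sum of counts S = 29 over n = 4 hours.
Posterior: Gamma(α+S, β+n) = Gamma(1.13+29, 3.82+4) = Gamma(30.13, 7.82).
The predictive distribution for one future period is NegBinom with mean α/β = 3.8529.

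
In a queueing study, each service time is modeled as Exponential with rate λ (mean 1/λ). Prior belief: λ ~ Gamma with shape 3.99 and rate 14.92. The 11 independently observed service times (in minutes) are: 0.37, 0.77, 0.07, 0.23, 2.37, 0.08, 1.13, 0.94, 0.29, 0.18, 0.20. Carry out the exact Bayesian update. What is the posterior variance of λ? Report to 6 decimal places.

0.032278

With a Gamma(shape α, rate β) prior on the exponential rate λ, the posterior after n observations with total T = Σxᵢ is Gamma(α+n, β+T).
Sum of observations T = 6.63 minutes; n = 11.
Posterior: Gamma(3.99+11, 14.92+6.63) = Gamma(14.99, 21.55).
Var = α/β² = 0.032278.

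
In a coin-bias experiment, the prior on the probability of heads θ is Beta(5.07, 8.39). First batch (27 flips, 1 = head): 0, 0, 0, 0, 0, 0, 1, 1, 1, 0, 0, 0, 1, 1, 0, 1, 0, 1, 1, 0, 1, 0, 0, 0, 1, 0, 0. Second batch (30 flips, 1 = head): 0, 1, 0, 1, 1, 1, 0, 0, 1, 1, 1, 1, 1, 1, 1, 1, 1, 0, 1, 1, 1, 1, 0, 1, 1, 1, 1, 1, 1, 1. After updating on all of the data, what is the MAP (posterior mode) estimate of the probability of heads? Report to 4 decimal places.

0.5561

The Beta prior is conjugate to a Binomial/Bernoulli likelihood; the update adds successes to α and failures to β.
After batch 1: Beta(5.07+10, 8.39+17) = Beta(15.07, 25.39).
After batch 2: Beta(15.07+24, 25.39+6) = Beta(39.07, 31.39).
Mode of Beta(a,b) for a,b>1 is (a−1)/(a+b−2) = 38.07/68.46 = 0.5561.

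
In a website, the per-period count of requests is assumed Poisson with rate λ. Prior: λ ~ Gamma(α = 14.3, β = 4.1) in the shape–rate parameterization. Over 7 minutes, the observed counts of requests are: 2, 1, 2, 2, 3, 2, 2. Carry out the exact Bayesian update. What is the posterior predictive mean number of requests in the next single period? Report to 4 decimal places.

With a Gamma(shape α, rate β) prior, the Poisson likelihood is conjugate: the posterior is Gamma(α + ΣXᵢ, β + n).
Sum of counts S = 14 over n = 7 minutes.
Posterior: Gamma(α+S, β+n) = Gamma(14.3+14, 4.1+7) = Gamma(28.3, 11.1).
The predictive distribution for one future period is NegBinom with mean α/β = 2.5495.

2.5495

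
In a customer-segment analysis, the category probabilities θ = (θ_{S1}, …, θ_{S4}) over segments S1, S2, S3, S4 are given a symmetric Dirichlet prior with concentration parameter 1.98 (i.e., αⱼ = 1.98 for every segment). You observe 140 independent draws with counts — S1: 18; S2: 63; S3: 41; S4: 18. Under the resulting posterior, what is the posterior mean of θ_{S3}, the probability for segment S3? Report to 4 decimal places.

The Dirichlet prior is conjugate to the Multinomial likelihood: each posterior αⱼ = prior αⱼ + observed count nⱼ.
Posterior concentration: (19.98, 64.98, 42.98, 19.98), total = 147.92.
E[θ_{S3}|data] = α_{S3}/Σα = 42.98/147.92 = 0.2906.

0.2906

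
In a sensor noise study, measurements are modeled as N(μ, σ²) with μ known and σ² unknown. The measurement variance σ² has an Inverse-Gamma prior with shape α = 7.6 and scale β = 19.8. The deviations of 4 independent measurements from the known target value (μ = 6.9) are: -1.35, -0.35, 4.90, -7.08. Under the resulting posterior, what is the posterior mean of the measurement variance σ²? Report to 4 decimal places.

6.7257

With known mean μ and an Inverse-Gamma(α, β) prior on σ², the Normal likelihood is conjugate: posterior is Inv-Gamma(α + n/2, β + Σ(xᵢ−μ)²/2).
Σ(xᵢ−μ)² = (-1.35)² + (-0.35)² + (4.90)² + (-7.08)² = 76.0814.
Posterior: Inv-Gamma(7.6 + 4/2, 19.8 + 76.0814/2) = Inv-Gamma(9.60, 57.84070).
E[σ²|data] = β/(α−1) = 57.84070/8.60 = 6.7257.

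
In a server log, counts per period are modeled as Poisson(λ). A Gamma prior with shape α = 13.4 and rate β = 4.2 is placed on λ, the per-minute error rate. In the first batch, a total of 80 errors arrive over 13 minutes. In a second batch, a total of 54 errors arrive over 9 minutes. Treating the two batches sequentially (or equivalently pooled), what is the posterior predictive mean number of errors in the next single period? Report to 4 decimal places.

With a Gamma(shape α, rate β) prior, the Poisson likelihood is conjugate: the posterior is Gamma(α + ΣXᵢ, β + n).
After batch 1: Gamma(α+S, β+n) = Gamma(13.4+80, 4.2+13) = Gamma(93.4, 17.2).
After batch 2: Gamma(α+S, β+n) = Gamma(93.4+54, 17.2+9) = Gamma(147.4, 26.2).
The predictive distribution for one future period is NegBinom with mean α/β = 5.6260.

5.6260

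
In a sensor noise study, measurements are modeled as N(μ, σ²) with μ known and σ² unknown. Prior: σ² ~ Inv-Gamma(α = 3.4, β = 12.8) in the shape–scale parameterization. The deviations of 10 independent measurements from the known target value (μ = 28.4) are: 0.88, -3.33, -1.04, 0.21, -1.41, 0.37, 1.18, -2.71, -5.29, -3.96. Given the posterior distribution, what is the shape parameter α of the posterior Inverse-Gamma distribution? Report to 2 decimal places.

8.40

With known mean μ and an Inverse-Gamma(α, β) prior on σ², the Normal likelihood is conjugate: posterior is Inv-Gamma(α + n/2, β + Σ(xᵢ−μ)²/2).
Σ(xᵢ−μ)² = (0.88)² + (-3.33)² + (-1.04)² + (0.21)² + (-1.41)² + (0.37)² + (1.18)² + (-2.71)² + (-5.29)² + (-3.96)² = 67.5162.
Posterior: Inv-Gamma(3.4 + 10/2, 12.8 + 67.5162/2) = Inv-Gamma(8.40, 46.55810).
Posterior α = 8.40.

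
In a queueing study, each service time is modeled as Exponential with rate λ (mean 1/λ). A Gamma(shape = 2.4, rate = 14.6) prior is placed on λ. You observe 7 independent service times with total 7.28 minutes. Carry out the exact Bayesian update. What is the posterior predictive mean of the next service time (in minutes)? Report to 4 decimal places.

2.6048

With a Gamma(shape α, rate β) prior on the exponential rate λ, the posterior after n observations with total T = Σxᵢ is Gamma(α+n, β+T).
Posterior: Gamma(2.4+7, 14.6+7.28) = Gamma(9.4, 21.88).
The predictive distribution for the next observation is Lomax; its mean is β/(α−1) = 21.88/8.4 = 2.6048.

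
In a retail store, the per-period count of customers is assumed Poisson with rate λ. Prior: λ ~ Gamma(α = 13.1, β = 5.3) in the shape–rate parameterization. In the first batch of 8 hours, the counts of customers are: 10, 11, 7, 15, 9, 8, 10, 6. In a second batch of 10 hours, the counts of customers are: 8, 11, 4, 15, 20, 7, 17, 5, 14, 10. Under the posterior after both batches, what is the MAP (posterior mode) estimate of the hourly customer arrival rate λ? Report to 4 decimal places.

With a Gamma(shape α, rate β) prior, the Poisson likelihood is conjugate: the posterior is Gamma(α + ΣXᵢ, β + n).
Batch 1: sum of counts S = 76 over n = 8 hours.
After batch 1: Gamma(α+S, β+n) = Gamma(13.1+76, 5.3+8) = Gamma(89.1, 13.3).
Batch 2: sum of counts S = 111 over n = 10 hours.
After batch 2: Gamma(α+S, β+n) = Gamma(89.1+111, 13.3+10) = Gamma(200.1, 23.3).
Mode of Gamma(α,β) for α≥1 is (α−1)/β = 199.1/23.3 = 8.5451.

8.5451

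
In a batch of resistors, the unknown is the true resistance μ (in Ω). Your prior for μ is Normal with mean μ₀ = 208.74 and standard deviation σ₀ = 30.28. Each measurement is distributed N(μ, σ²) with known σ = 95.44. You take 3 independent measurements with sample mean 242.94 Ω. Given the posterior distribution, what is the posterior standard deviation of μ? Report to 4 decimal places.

26.5372

For Normal data with known variance σ², a Normal(μ₀, σ₀²) prior on μ is conjugate. Posterior precision = 1/σ₀² + n/σ²; posterior mean is the precision-weighted average of μ₀ and x̄.
σ₀² = 30.28² = 916.8784, σ² = 95.44² = 9108.7936; σ² + n·σ₀² = 9108.7936 + 3·916.8784 = 11859.4288.
Posterior precision = 1/σ₀² + n/σ² = 1/916.8784 + 3/9108.7936 = (σ² + n·σ₀²)/(σ₀²σ²) = 11859.4288/(916.8784·9108.7936); posterior variance σₙ² = σ₀²σ²/(σ² + n·σ₀²) = 916.8784·9108.7936/11859.4288 = 704.220772.
Posterior SD = √σₙ² = √(916.8784·9108.7936/11859.4288) = 26.5372.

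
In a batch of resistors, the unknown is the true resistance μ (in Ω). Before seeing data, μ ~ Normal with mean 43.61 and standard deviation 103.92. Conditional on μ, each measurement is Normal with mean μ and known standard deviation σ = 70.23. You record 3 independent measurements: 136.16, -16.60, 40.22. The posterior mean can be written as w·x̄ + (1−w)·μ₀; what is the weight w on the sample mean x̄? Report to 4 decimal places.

0.8679

For Normal data with known variance σ², a Normal(μ₀, σ₀²) prior on μ is conjugate. Posterior precision = 1/σ₀² + n/σ²; posterior mean is the precision-weighted average of μ₀ and x̄.
σ₀² = 103.92² = 10799.3664, σ² = 70.23² = 4932.2529. Prior precision 1/σ₀² = 1/10799.3664; data precision n/σ² = 3/4932.2529.
w = (n/σ²)/(1/σ₀² + n/σ²) = n·σ₀²/(σ² + n·σ₀²) = 3·10799.3664/(4932.2529 + 3·10799.3664) = 32398.0992/37330.3521 = 0.8679.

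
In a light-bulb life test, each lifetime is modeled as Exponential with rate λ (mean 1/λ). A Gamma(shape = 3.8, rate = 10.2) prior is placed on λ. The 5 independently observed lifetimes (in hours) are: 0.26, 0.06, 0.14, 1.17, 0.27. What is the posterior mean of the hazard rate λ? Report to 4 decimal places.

0.7273

With a Gamma(shape α, rate β) prior on the exponential rate λ, the posterior after n observations with total T = Σxᵢ is Gamma(α+n, β+T).
Sum of observations T = 1.90 hours; n = 5.
Posterior: Gamma(3.8+5, 10.2+1.90) = Gamma(8.8, 12.10).
Posterior mean of λ = α/β = 8.8/12.10 = 0.7273.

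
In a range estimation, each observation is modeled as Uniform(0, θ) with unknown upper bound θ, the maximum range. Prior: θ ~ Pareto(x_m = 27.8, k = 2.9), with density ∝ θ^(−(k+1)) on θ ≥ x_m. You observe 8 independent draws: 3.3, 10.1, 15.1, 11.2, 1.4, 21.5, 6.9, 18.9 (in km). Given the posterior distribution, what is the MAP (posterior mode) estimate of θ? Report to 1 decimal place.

27.8

A Pareto(scale x_m, shape k) prior on the upper bound θ of Uniform(0, θ) is conjugate: posterior is Pareto(max(x_m, max xᵢ), k + n).
Sample maximum = 21.5; prior scale x_m = 27.8 → posterior scale = max = 27.8.
Posterior shape = 2.9 + 8 = 10.9.
The Pareto density is decreasing on [x_m, ∞), so the mode is x_m = 27.8.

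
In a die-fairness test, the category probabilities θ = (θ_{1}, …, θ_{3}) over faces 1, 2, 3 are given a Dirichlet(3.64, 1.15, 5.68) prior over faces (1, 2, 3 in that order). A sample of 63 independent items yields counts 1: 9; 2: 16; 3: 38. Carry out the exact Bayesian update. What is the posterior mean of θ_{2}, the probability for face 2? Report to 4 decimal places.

0.2334

The Dirichlet prior is conjugate to the Multinomial likelihood: each posterior αⱼ = prior αⱼ + observed count nⱼ.
Posterior concentration: (12.64, 17.15, 43.68), total = 73.47.
E[θ_{2}|data] = α_{2}/Σα = 17.15/73.47 = 0.2334.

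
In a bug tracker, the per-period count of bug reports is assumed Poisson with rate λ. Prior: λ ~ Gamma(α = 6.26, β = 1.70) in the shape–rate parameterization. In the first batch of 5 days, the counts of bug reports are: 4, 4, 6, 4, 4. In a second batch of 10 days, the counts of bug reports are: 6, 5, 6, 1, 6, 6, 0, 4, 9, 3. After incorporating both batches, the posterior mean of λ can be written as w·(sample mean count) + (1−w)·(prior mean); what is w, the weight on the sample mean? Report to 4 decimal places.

With a Gamma(shape α, rate β) prior, the Poisson likelihood is conjugate: the posterior is Gamma(α + ΣXᵢ, β + n).
Total number of days: n = 5 + 10 = 15.
Posterior mean = (α₀+S)/(β₀+n) = [n/(β₀+n)]·(S/n) + [β₀/(β₀+n)]·(α₀/β₀), so only n and β₀ enter the weight.
Weight on data w = n/(β₀+n) = 15/(1.70+15) = 15/16.70 = 0.8982.

0.8982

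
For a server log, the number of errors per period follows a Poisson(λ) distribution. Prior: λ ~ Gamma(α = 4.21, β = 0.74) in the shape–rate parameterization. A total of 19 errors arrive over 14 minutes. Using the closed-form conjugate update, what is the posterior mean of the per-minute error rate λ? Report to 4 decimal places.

With a Gamma(shape α, rate β) prior, the Poisson likelihood is conjugate: the posterior is Gamma(α + ΣXᵢ, β + n).
Posterior: Gamma(α+S, β+n) = Gamma(4.21+19, 0.74+14) = Gamma(23.21, 14.74).
Posterior mean = α/β = 23.21/14.74 = 1.5746.

1.5746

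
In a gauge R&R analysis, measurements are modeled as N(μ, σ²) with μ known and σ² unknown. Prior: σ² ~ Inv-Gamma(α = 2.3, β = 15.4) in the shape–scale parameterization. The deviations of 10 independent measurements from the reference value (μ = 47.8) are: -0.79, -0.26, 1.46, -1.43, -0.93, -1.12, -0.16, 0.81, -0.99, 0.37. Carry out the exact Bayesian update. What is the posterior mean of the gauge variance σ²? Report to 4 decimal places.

3.1418

With known mean μ and an Inverse-Gamma(α, β) prior on σ², the Normal likelihood is conjugate: posterior is Inv-Gamma(α + n/2, β + Σ(xᵢ−μ)²/2).
Σ(xᵢ−μ)² = (-0.79)² + (-0.26)² + (1.46)² + (-1.43)² + (-0.93)² + (-1.12)² + (-0.16)² + (0.81)² + (-0.99)² + (0.37)² = 8.7862.
Posterior: Inv-Gamma(2.3 + 10/2, 15.4 + 8.7862/2) = Inv-Gamma(7.30, 19.79310).
E[σ²|data] = β/(α−1) = 19.79310/6.30 = 3.1418.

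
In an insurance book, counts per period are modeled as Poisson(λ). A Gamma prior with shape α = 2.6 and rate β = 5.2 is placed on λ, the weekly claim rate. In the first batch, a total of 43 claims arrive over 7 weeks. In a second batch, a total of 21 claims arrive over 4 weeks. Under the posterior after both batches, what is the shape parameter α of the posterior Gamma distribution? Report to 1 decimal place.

66.6

With a Gamma(shape α, rate β) prior, the Poisson likelihood is conjugate: the posterior is Gamma(α + ΣXᵢ, β + n).
After batch 1: Gamma(α+S, β+n) = Gamma(2.6+43, 5.2+7) = Gamma(45.6, 12.2).
After batch 2: Gamma(α+S, β+n) = Gamma(45.6+21, 12.2+4) = Gamma(66.6, 16.2).
Posterior α = 66.6.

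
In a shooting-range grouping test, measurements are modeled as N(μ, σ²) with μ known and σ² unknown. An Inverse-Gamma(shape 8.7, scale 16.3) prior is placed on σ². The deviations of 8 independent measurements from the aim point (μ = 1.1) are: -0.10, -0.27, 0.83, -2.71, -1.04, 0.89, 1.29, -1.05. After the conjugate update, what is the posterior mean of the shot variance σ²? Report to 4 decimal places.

1.9383

With known mean μ and an Inverse-Gamma(α, β) prior on σ², the Normal likelihood is conjugate: posterior is Inv-Gamma(α + n/2, β + Σ(xᵢ−μ)²/2).
Σ(xᵢ−μ)² = (-0.10)² + (-0.27)² + (0.83)² + (-2.71)² + (-1.04)² + (0.89)² + (1.29)² + (-1.05)² = 12.7562.
Posterior: Inv-Gamma(8.7 + 8/2, 16.3 + 12.7562/2) = Inv-Gamma(12.70, 22.67810).
E[σ²|data] = β/(α−1) = 22.67810/11.70 = 1.9383.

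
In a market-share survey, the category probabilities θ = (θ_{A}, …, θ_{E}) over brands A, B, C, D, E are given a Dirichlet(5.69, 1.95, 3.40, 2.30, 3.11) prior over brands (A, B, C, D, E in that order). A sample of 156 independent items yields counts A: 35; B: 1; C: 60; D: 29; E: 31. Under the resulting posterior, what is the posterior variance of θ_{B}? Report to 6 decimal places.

The Dirichlet prior is conjugate to the Multinomial likelihood: each posterior αⱼ = prior αⱼ + observed count nⱼ.
Posterior concentration: (40.69, 2.95, 63.40, 31.30, 34.11), total = 172.45.
Var[θ_j] = α_j(Σα−α_j)/((Σα)²(Σα+1)) = 2.95·169.50/(172.45²·173.45) = 0.000097.

0.000097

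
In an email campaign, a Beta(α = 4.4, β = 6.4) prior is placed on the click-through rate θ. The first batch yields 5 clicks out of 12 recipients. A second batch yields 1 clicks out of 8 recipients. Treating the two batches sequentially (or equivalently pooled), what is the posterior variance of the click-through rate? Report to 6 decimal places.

The Beta prior is conjugate to a Binomial/Bernoulli likelihood; the update adds successes to α and failures to β.
After batch 1: Beta(4.4+5, 6.4+7) = Beta(9.4, 13.4).
After batch 2: Beta(9.4+1, 13.4+7) = Beta(10.4, 20.4).
Var = αβ/((α+β)²(α+β+1)) = 10.4·20.4/(30.8²·31.8) = 0.007033.

0.007033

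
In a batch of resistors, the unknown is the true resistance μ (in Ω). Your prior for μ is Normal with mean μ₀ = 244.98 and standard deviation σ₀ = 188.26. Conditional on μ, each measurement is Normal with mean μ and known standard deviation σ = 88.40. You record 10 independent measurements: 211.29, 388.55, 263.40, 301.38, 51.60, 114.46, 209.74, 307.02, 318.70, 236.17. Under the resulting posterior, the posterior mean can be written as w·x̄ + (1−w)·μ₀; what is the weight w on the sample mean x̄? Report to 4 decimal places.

0.9784

For Normal data with known variance σ², a Normal(μ₀, σ₀²) prior on μ is conjugate. Posterior precision = 1/σ₀² + n/σ²; posterior mean is the precision-weighted average of μ₀ and x̄.
σ₀² = 188.26² = 35441.8276, σ² = 88.40² = 7814.56. Prior precision 1/σ₀² = 1/35441.8276; data precision n/σ² = 10/7814.56.
w = (n/σ²)/(1/σ₀² + n/σ²) = n·σ₀²/(σ² + n·σ₀²) = 10·35441.8276/(7814.56 + 10·35441.8276) = 354418.276/362232.836 = 0.9784.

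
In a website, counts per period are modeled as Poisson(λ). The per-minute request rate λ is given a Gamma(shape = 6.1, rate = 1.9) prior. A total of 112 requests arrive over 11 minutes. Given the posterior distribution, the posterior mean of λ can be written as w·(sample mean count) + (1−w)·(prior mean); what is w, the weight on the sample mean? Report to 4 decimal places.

0.8527

With a Gamma(shape α, rate β) prior, the Poisson likelihood is conjugate: the posterior is Gamma(α + ΣXᵢ, β + n).
Posterior mean = (α₀+S)/(β₀+n) = [n/(β₀+n)]·(S/n) + [β₀/(β₀+n)]·(α₀/β₀), so only n and β₀ enter the weight.
Weight on data w = n/(β₀+n) = 11/(1.9+11) = 11/12.9 = 0.8527.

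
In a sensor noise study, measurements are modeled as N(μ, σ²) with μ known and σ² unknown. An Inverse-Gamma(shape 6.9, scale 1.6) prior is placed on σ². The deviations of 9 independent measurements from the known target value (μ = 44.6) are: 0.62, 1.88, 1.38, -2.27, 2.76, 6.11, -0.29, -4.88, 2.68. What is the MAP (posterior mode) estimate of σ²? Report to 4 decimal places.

With known mean μ and an Inverse-Gamma(α, β) prior on σ², the Normal likelihood is conjugate: posterior is Inv-Gamma(α + n/2, β + Σ(xᵢ−μ)²/2).
Σ(xᵢ−μ)² = (0.62)² + (1.88)² + (1.38)² + (-2.27)² + (2.76)² + (6.11)² + (-0.29)² + (-4.88)² + (2.68)² = 87.0067.
Posterior: Inv-Gamma(6.9 + 9/2, 1.6 + 87.0067/2) = Inv-Gamma(11.40, 45.10335).
Mode = β/(α+1) = 45.10335/12.40 = 3.6374.

3.6374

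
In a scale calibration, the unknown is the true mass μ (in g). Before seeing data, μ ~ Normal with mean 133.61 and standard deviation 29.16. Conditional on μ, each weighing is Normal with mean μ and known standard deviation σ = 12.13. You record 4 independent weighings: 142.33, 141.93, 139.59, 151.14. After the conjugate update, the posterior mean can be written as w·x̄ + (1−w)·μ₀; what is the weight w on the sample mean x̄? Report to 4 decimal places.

For Normal data with known variance σ², a Normal(μ₀, σ₀²) prior on μ is conjugate. Posterior precision = 1/σ₀² + n/σ²; posterior mean is the precision-weighted average of μ₀ and x̄.
σ₀² = 29.16² = 850.3056, σ² = 12.13² = 147.1369. Prior precision 1/σ₀² = 1/850.3056; data precision n/σ² = 4/147.1369.
w = (n/σ²)/(1/σ₀² + n/σ²) = n·σ₀²/(σ² + n·σ₀²) = 4·850.3056/(147.1369 + 4·850.3056) = 3401.2224/3548.3593 = 0.9585.

0.9585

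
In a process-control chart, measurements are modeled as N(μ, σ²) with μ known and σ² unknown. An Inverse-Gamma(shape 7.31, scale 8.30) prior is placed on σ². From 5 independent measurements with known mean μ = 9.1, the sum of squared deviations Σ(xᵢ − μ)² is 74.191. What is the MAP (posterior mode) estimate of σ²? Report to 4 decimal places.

With known mean μ and an Inverse-Gamma(α, β) prior on σ², the Normal likelihood is conjugate: posterior is Inv-Gamma(α + n/2, β + Σ(xᵢ−μ)²/2).
Posterior: Inv-Gamma(7.31 + 5/2, 8.30 + 74.191/2) = Inv-Gamma(9.81, 45.3955).
Mode = β/(α+1) = 45.3955/10.81 = 4.1994.

4.1994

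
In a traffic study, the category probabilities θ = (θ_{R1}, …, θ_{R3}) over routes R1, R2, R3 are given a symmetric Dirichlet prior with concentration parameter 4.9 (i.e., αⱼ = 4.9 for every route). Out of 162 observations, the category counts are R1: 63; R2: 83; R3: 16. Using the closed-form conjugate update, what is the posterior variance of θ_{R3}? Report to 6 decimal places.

The Dirichlet prior is conjugate to the Multinomial likelihood: each posterior αⱼ = prior αⱼ + observed count nⱼ.
Posterior concentration: (67.9, 87.9, 20.9), total = 176.7.
Var[θ_j] = α_j(Σα−α_j)/((Σα)²(Σα+1)) = 20.9·155.8/(176.7²·177.7) = 0.000587.

0.000587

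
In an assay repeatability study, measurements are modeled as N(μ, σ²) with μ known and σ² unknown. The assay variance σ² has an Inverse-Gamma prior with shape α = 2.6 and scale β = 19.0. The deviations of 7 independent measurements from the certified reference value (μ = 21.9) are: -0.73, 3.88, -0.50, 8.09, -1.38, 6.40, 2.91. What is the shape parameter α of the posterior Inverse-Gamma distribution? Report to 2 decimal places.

With known mean μ and an Inverse-Gamma(α, β) prior on σ², the Normal likelihood is conjugate: posterior is Inv-Gamma(α + n/2, β + Σ(xᵢ−μ)²/2).
Σ(xᵢ−μ)² = (-0.73)² + (3.88)² + (-0.50)² + (8.09)² + (-1.38)² + (6.40)² + (2.91)² = 132.6179.
Posterior: Inv-Gamma(2.6 + 7/2, 19.0 + 132.6179/2) = Inv-Gamma(6.10, 85.30895).
Posterior α = 6.10.

6.10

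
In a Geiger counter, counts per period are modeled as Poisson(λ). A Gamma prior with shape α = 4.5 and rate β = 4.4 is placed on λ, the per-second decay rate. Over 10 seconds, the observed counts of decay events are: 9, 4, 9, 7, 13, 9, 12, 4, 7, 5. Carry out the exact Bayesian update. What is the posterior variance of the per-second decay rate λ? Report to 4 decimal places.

With a Gamma(shape α, rate β) prior, the Poisson likelihood is conjugate: the posterior is Gamma(α + ΣXᵢ, β + n).
Sum of counts S = 79 over n = 10 seconds.
Posterior: Gamma(α+S, β+n) = Gamma(4.5+79, 4.4+10) = Gamma(83.5, 14.4).
Var = α/β² = 83.5/14.4² = 0.4027.

0.4027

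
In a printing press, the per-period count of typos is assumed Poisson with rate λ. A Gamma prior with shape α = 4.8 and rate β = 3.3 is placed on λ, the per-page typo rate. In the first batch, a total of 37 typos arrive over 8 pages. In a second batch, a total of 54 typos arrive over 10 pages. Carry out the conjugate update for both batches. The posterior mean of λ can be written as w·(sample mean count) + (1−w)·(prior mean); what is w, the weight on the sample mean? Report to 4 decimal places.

0.8451

With a Gamma(shape α, rate β) prior, the Poisson likelihood is conjugate: the posterior is Gamma(α + ΣXᵢ, β + n).
Total number of pages: n = 8 + 10 = 18.
Posterior mean = (α₀+S)/(β₀+n) = [n/(β₀+n)]·(S/n) + [β₀/(β₀+n)]·(α₀/β₀), so only n and β₀ enter the weight.
Weight on data w = n/(β₀+n) = 18/(3.3+18) = 18/21.3 = 0.8451.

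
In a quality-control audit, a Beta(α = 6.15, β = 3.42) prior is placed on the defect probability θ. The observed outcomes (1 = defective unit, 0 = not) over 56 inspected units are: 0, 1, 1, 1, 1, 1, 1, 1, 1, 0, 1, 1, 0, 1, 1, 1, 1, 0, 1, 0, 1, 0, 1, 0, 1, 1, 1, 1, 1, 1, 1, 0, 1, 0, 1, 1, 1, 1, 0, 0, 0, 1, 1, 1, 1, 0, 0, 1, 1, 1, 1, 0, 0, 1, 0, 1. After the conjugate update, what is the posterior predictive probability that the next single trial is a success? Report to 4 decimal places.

0.6886

The Beta prior is conjugate to a Binomial/Bernoulli likelihood; the update adds successes to α and failures to β.
Posterior: Beta(α+k, β+n−k) = Beta(6.15+39, 3.42+17) = Beta(45.15, 20.42).
For a single future Bernoulli trial, P(success | data) = α/(α+β) = 0.6886.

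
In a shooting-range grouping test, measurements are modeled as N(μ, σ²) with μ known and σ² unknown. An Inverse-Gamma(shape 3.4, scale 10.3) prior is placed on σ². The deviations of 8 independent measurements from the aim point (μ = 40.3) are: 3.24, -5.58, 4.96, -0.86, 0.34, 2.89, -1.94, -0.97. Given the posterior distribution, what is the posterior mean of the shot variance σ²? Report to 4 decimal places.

7.8709

With known mean μ and an Inverse-Gamma(α, β) prior on σ², the Normal likelihood is conjugate: posterior is Inv-Gamma(α + n/2, β + Σ(xᵢ−μ)²/2).
Σ(xᵢ−μ)² = (3.24)² + (-5.58)² + (4.96)² + (-0.86)² + (0.34)² + (2.89)² + (-1.94)² + (-0.97)² = 80.1474.
Posterior: Inv-Gamma(3.4 + 8/2, 10.3 + 80.1474/2) = Inv-Gamma(7.40, 50.37370).
E[σ²|data] = β/(α−1) = 50.37370/6.40 = 7.8709.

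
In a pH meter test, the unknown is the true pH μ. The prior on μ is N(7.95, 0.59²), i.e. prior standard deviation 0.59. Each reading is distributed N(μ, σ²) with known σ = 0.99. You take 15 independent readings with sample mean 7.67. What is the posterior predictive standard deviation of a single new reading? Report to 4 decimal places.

For Normal data with known variance σ², a Normal(μ₀, σ₀²) prior on μ is conjugate. Posterior precision = 1/σ₀² + n/σ²; posterior mean is the precision-weighted average of μ₀ and x̄.
σ₀² = 0.59² = 0.3481, σ² = 0.99² = 0.9801; σ² + n·σ₀² = 0.9801 + 15·0.3481 = 6.2016.
Posterior precision = 1/σ₀² + n/σ² = 1/0.3481 + 15/0.9801 = (σ² + n·σ₀²)/(σ₀²σ²) = 6.2016/(0.3481·0.9801); posterior variance σₙ² = σ₀²σ²/(σ² + n·σ₀²) = 0.3481·0.9801/6.2016 = 0.055014.
Predictive variance for one new observation = σₙ² + σ² = 0.3481·0.9801/6.2016 + 0.9801 = σ²·(σ₀² + 6.2016)/6.2016 = 0.9801·6.5497/6.2016 = 1.035114; SD = √(0.9801·6.5497/6.2016) = 1.0174.

1.0174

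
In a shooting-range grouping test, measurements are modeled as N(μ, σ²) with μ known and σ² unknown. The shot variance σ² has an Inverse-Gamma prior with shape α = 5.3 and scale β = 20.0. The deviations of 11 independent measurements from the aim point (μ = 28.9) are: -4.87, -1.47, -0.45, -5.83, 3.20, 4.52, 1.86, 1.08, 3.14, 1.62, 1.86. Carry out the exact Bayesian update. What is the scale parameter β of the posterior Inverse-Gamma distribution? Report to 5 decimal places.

With known mean μ and an Inverse-Gamma(α, β) prior on σ², the Normal likelihood is conjugate: posterior is Inv-Gamma(α + n/2, β + Σ(xᵢ−μ)²/2).
Σ(xᵢ−μ)² = (-4.87)² + (-1.47)² + (-0.45)² + (-5.83)² + (3.20)² + (4.52)² + (1.86)² + (1.08)² + (3.14)² + (1.62)² + (1.86)² = 111.3092.
Posterior: Inv-Gamma(5.3 + 11/2, 20.0 + 111.3092/2) = Inv-Gamma(10.80, 75.65460).
Posterior β = 75.65460.

75.65460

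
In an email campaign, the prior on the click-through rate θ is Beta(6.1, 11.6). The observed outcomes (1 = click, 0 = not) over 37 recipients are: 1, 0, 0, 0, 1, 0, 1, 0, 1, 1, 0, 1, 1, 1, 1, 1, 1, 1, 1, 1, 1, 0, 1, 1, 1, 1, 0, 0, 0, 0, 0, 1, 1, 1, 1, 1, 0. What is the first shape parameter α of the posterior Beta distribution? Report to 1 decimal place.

The Beta prior is conjugate to a Binomial/Bernoulli likelihood; the update adds successes to α and failures to β.
Posterior: Beta(α+k, β+n−k) = Beta(6.1+24, 11.6+13) = Beta(30.1, 24.6).
Posterior α = 30.1.

30.1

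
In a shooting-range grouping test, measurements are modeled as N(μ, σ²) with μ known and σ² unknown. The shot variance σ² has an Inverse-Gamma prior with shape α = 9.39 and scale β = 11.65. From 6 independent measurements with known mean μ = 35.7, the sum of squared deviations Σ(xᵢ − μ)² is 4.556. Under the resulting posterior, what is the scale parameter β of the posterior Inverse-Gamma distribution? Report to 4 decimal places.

With known mean μ and an Inverse-Gamma(α, β) prior on σ², the Normal likelihood is conjugate: posterior is Inv-Gamma(α + n/2, β + Σ(xᵢ−μ)²/2).
Posterior: Inv-Gamma(9.39 + 6/2, 11.65 + 4.556/2) = Inv-Gamma(12.39, 13.9280).
Posterior β = 13.9280.

13.9280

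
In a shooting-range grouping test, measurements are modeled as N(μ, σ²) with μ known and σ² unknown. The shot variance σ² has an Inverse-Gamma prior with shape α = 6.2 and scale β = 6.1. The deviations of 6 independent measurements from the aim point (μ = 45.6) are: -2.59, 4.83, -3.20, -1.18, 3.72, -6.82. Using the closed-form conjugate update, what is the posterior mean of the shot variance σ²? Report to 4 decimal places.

With known mean μ and an Inverse-Gamma(α, β) prior on σ², the Normal likelihood is conjugate: posterior is Inv-Gamma(α + n/2, β + Σ(xᵢ−μ)²/2).
Σ(xᵢ−μ)² = (-2.59)² + (4.83)² + (-3.20)² + (-1.18)² + (3.72)² + (-6.82)² = 102.0202.
Posterior: Inv-Gamma(6.2 + 6/2, 6.1 + 102.0202/2) = Inv-Gamma(9.20, 57.11010).
E[σ²|data] = β/(α−1) = 57.11010/8.20 = 6.9646.

6.9646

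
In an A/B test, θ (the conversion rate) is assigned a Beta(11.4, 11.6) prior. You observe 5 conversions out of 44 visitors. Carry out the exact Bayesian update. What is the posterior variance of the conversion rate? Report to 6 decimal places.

The Beta prior is conjugate to a Binomial/Bernoulli likelihood; the update adds successes to α and failures to β.
Posterior: Beta(α+k, β+n−k) = Beta(11.4+5, 11.6+39) = Beta(16.4, 50.6).
Var = αβ/((α+β)²(α+β+1)) = 16.4·50.6/(67.0²·68.0) = 0.002719.

0.002719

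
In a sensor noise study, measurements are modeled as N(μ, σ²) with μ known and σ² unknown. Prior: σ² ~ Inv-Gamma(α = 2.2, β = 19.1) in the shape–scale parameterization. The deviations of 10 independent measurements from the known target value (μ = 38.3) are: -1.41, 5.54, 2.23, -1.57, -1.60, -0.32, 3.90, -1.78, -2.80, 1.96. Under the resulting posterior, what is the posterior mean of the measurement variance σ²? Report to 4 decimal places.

With known mean μ and an Inverse-Gamma(α, β) prior on σ², the Normal likelihood is conjugate: posterior is Inv-Gamma(α + n/2, β + Σ(xᵢ−μ)²/2).
Σ(xᵢ−μ)² = (-1.41)² + (5.54)² + (2.23)² + (-1.57)² + (-1.60)² + (-0.32)² + (3.90)² + (-1.78)² + (-2.80)² + (1.96)² = 72.8399.
Posterior: Inv-Gamma(2.2 + 10/2, 19.1 + 72.8399/2) = Inv-Gamma(7.20, 55.51995).
E[σ²|data] = β/(α−1) = 55.51995/6.20 = 8.9548.

8.9548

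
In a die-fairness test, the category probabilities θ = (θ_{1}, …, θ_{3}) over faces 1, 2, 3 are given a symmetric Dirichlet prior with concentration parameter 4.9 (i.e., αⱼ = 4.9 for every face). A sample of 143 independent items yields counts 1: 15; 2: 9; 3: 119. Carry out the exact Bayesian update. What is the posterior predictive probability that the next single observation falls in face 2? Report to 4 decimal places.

The Dirichlet prior is conjugate to the Multinomial likelihood: each posterior αⱼ = prior αⱼ + observed count nⱼ.
Posterior concentration: (19.9, 13.9, 123.9), total = 157.7.
P(next = 2 | data) = α_{2}/Σα = 0.0881.

0.0881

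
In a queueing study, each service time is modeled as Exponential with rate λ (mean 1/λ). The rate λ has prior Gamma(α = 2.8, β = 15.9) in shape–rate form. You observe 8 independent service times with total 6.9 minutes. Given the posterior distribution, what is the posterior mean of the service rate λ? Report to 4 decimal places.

0.4737

With a Gamma(shape α, rate β) prior on the exponential rate λ, the posterior after n observations with total T = Σxᵢ is Gamma(α+n, β+T).
Posterior: Gamma(2.8+8, 15.9+6.9) = Gamma(10.8, 22.8).
Posterior mean of λ = α/β = 10.8/22.8 = 0.4737.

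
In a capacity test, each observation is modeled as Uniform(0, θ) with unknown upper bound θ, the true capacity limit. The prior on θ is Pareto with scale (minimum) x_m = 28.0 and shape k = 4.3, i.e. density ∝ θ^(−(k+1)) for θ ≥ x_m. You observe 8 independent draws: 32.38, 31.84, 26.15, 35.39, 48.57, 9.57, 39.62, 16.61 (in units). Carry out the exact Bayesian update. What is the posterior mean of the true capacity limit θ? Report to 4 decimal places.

A Pareto(scale x_m, shape k) prior on the upper bound θ of Uniform(0, θ) is conjugate: posterior is Pareto(max(x_m, max xᵢ), k + n).
Sample maximum = 48.57; prior scale x_m = 28.0 → posterior scale = max = 48.57.
Posterior shape = 4.3 + 8 = 12.3.
E[θ|data] = k·x_m/(k−1) = 12.3·48.57/11.3 = 52.8682.

52.8682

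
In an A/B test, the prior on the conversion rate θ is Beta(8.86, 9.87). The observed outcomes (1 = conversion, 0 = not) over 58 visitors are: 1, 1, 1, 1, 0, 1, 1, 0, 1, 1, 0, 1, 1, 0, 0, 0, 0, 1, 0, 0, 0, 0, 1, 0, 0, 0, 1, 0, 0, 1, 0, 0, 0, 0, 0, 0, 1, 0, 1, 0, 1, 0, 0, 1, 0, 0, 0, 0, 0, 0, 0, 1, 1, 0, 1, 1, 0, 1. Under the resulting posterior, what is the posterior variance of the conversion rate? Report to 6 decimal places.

0.003124

The Beta prior is conjugate to a Binomial/Bernoulli likelihood; the update adds successes to α and failures to β.
Posterior: Beta(α+k, β+n−k) = Beta(8.86+23, 9.87+35) = Beta(31.86, 44.87).
Var = αβ/((α+β)²(α+β+1)) = 31.86·44.87/(76.73²·77.73) = 0.003124.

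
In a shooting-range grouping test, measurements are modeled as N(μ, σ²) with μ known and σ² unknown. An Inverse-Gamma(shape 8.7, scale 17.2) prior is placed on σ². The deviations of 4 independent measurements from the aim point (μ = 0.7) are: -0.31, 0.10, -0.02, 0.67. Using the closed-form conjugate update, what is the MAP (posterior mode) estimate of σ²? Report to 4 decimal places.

1.4938

With known mean μ and an Inverse-Gamma(α, β) prior on σ², the Normal likelihood is conjugate: posterior is Inv-Gamma(α + n/2, β + Σ(xᵢ−μ)²/2).
Σ(xᵢ−μ)² = (-0.31)² + (0.10)² + (-0.02)² + (0.67)² = 0.5554.
Posterior: Inv-Gamma(8.7 + 4/2, 17.2 + 0.5554/2) = Inv-Gamma(10.70, 17.47770).
Mode = β/(α+1) = 17.47770/11.70 = 1.4938.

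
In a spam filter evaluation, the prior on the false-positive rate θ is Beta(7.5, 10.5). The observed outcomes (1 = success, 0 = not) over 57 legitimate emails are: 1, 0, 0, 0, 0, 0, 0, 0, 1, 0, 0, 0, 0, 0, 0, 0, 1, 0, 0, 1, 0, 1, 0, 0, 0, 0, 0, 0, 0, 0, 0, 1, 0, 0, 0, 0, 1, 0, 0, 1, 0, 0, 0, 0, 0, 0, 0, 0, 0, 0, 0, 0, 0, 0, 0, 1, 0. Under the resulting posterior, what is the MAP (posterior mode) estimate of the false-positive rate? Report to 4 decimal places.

The Beta prior is conjugate to a Binomial/Bernoulli likelihood; the update adds successes to α and failures to β.
Posterior: Beta(α+k, β+n−k) = Beta(7.5+9, 10.5+48) = Beta(16.5, 58.5).
Mode of Beta(a,b) for a,b>1 is (a−1)/(a+b−2) = 15.5/73.0 = 0.2123.

0.2123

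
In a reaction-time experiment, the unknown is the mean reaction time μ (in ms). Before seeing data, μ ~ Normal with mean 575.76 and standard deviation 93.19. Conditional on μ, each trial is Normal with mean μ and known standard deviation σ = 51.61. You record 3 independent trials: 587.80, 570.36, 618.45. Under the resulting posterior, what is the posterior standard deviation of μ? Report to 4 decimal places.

For Normal data with known variance σ², a Normal(μ₀, σ₀²) prior on μ is conjugate. Posterior precision = 1/σ₀² + n/σ²; posterior mean is the precision-weighted average of μ₀ and x̄.
σ₀² = 93.19² = 8684.3761, σ² = 51.61² = 2663.5921; σ² + n·σ₀² = 2663.5921 + 3·8684.3761 = 28716.7204.
Posterior precision = 1/σ₀² + n/σ² = 1/8684.3761 + 3/2663.5921 = (σ² + n·σ₀²)/(σ₀²σ²) = 28716.7204/(8684.3761·2663.5921); posterior variance σₙ² = σ₀²σ²/(σ² + n·σ₀²) = 8684.3761·2663.5921/28716.7204 = 805.511049.
Posterior SD = √σₙ² = √(8684.3761·2663.5921/28716.7204) = 28.3815.

28.3815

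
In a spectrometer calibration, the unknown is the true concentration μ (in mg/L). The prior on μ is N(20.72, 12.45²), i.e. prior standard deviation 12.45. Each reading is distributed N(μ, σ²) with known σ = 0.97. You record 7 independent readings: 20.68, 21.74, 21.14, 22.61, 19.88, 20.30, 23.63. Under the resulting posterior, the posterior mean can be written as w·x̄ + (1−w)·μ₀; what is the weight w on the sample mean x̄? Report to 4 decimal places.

For Normal data with known variance σ², a Normal(μ₀, σ₀²) prior on μ is conjugate. Posterior precision = 1/σ₀² + n/σ²; posterior mean is the precision-weighted average of μ₀ and x̄.
σ₀² = 12.45² = 155.0025, σ² = 0.97² = 0.9409. Prior precision 1/σ₀² = 1/155.0025; data precision n/σ² = 7/0.9409.
w = (n/σ²)/(1/σ₀² + n/σ²) = n·σ₀²/(σ² + n·σ₀²) = 7·155.0025/(0.9409 + 7·155.0025) = 1085.0175/1085.9584 = 0.9991.

0.9991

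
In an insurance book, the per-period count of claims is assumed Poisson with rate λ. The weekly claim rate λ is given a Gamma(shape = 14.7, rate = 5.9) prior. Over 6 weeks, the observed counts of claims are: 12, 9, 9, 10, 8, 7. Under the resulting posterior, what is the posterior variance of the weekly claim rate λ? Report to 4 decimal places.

0.4922

With a Gamma(shape α, rate β) prior, the Poisson likelihood is conjugate: the posterior is Gamma(α + ΣXᵢ, β + n).
Sum of counts S = 55 over n = 6 weeks.
Posterior: Gamma(α+S, β+n) = Gamma(14.7+55, 5.9+6) = Gamma(69.7, 11.9).
Var = α/β² = 69.7/11.9² = 0.4922.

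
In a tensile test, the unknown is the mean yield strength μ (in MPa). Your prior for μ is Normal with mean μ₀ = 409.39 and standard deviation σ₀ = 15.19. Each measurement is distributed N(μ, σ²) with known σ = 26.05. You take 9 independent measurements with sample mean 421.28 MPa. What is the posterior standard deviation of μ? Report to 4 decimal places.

For Normal data with known variance σ², a Normal(μ₀, σ₀²) prior on μ is conjugate. Posterior precision = 1/σ₀² + n/σ²; posterior mean is the precision-weighted average of μ₀ and x̄.
σ₀² = 15.19² = 230.7361, σ² = 26.05² = 678.6025; σ² + n·σ₀² = 678.6025 + 9·230.7361 = 2755.2274.
Posterior precision = 1/σ₀² + n/σ² = 1/230.7361 + 9/678.6025 = (σ² + n·σ₀²)/(σ₀²σ²) = 2755.2274/(230.7361·678.6025); posterior variance σₙ² = σ₀²σ²/(σ² + n·σ₀²) = 230.7361·678.6025/2755.2274 = 56.829463.
Posterior SD = √σₙ² = √(230.7361·678.6025/2755.2274) = 7.5385.

7.5385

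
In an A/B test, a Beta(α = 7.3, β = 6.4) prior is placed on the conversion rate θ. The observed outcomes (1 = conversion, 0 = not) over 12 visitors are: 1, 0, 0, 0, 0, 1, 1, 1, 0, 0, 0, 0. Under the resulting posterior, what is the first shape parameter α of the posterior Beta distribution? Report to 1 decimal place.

11.3

The Beta prior is conjugate to a Binomial/Bernoulli likelihood; the update adds successes to α and failures to β.
Posterior: Beta(α+k, β+n−k) = Beta(7.3+4, 6.4+8) = Beta(11.3, 14.4).
Posterior α = 11.3.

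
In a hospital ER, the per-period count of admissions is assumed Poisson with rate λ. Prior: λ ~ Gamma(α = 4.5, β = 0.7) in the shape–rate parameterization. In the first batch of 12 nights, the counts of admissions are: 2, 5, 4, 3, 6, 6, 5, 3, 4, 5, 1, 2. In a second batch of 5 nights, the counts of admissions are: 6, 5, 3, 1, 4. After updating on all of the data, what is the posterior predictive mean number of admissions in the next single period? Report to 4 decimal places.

With a Gamma(shape α, rate β) prior, the Poisson likelihood is conjugate: the posterior is Gamma(α + ΣXᵢ, β + n).
Batch 1: sum of counts S = 46 over n = 12 nights.
After batch 1: Gamma(α+S, β+n) = Gamma(4.5+46, 0.7+12) = Gamma(50.5, 12.7).
Batch 2: sum of counts S = 19 over n = 5 nights.
After batch 2: Gamma(α+S, β+n) = Gamma(50.5+19, 12.7+5) = Gamma(69.5, 17.7).
The predictive distribution for one future period is NegBinom with mean α/β = 3.9266.

3.9266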